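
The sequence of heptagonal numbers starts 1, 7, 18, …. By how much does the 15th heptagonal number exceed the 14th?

71

Consecutive heptagonal numbers differ by 5n − 4: here 5·15 − 4 = 71.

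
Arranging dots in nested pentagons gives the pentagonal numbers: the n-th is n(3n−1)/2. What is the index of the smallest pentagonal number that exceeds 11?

3

Solve n(3n−1)/2 > 11 for integer n.
The largest n with value ≤ 11 is 2 (since 5 ≤ 11 < 12), so the first above is n = 3, value 12.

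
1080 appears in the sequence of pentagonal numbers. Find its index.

Set n(3n−1)/2 = 1080, giving 3n² − n − 2160 = 0.
The discriminant is 1 + 24·1080 = 25921, and √25921 = 161.
So n = (1 + 161) / 6 = 162/6 = 27.

27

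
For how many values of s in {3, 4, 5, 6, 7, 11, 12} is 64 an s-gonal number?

2

s = 3: P(3, 10) = 55 and P(3, 11) = 66; 64 is not s-gonal.
s = 4: P(4, 8) = 64. ✓
s = 5: P(5, 6) = 51 and P(5, 7) = 70; 64 is not s-gonal.
s = 6: P(6, 5) = 45 and P(6, 6) = 66; 64 is not s-gonal.
s = 7: P(7, 5) = 55 and P(7, 6) = 81; 64 is not s-gonal.
s = 11: P(11, 4) = 58 and P(11, 5) = 95; 64 is not s-gonal.
s = 12: P(12, 4) = 64. ✓
Hits: s ∈ {4, 12} → 2.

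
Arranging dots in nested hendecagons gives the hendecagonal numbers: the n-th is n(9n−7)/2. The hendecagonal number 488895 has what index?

330

Set n(9n−7)/2 = 488895, giving 9n² − 7n − 977790 = 0.
The discriminant is 49 + 72·488895 = 35200489, and √35200489 = 5933.
So n = (7 + 5933) / 18 = 5940/18 = 330.
Check: 330·(9·330 − 7)/2 = 488895. ✓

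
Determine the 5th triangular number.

15

The 5th triangular number is n(n+1)/2 with n = 5.
5·6/2 = 30/2 = 15.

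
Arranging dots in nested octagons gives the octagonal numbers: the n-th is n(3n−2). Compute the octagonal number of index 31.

31·(3·31 − 2) = 31·91 = 2821.

2821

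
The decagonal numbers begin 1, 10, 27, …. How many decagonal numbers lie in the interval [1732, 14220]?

The n-th decagonal number is n(4n−3).
Smallest index with value ≥ 1732: n = 22 (giving 1870).
Largest index with value ≤ 14220: n = 60 (giving 14220).
Indices 22 through 60: 39 terms.

39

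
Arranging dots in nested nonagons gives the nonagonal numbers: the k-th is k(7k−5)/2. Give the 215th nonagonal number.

The 215th nonagonal number is n(7n−5)/2 with n = 215.
215·(7·215 − 5)/2 = 215·1500/2 = 215·750 = 161250.

161250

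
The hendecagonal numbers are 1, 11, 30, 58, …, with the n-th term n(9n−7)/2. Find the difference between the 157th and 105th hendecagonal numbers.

61126

157·(9·157 − 7)/2 = 110371 and 105·(9·105 − 7)/2 = 49245.
Difference: 110371 − 49245 = 61126.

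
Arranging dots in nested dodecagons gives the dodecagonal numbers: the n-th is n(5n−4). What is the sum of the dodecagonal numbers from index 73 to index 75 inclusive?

Σ i(5i−4) = 5Σi² − 4Σi over i = 73..75.
Σi = 2850 − 2628 = 222 and Σi² = 143450 − 127020 = 16430.
5·16430 − 4·222 = 81262.

81262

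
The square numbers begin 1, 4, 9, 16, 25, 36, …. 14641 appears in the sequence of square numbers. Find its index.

121

We need n² = 14641, so n = √14641 = 121.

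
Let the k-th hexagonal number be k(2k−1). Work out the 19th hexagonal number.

The 19th hexagonal number is n(2n−1) with n = 19.
19·(2·19 − 1) = 19·37 = 703.

703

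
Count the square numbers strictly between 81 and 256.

The n-th square number is n².
Smallest index with value > 81: n = 10 (giving 100).
Largest index with value < 256: n = 15 (giving 225).
Indices 10 through 15: 6 terms.

6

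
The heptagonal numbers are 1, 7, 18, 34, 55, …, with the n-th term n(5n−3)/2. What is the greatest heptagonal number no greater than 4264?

Solve n(5n−3)/2 ≤ 4264 for integer n.
n = 41 gives 4141 ≤ 4264, while n = 42 gives 4347 > 4264; so the answer is 4141.

4141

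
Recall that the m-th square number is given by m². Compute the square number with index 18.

324

The 18th square number is n² with n = 18.
18² = 324.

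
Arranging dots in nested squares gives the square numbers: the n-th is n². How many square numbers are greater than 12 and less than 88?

The n-th square number is n².
Smallest index with value > 12: n = 4 (giving 16).
Largest index with value < 88: n = 9 (giving 81).
Indices 4 through 9: 6 terms.

6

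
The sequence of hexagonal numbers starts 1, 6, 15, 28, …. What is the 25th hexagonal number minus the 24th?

97

Consecutive hexagonal numbers differ by 4n − 3: here 4·25 − 3 = 97.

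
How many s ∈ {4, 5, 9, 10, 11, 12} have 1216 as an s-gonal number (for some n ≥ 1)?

2

s = 4: P(4, 34) = 1156 and P(4, 35) = 1225; 1216 is not s-gonal.
s = 5: P(5, 28) = 1162 and P(5, 29) = 1247; 1216 is not s-gonal.
s = 9: P(9, 19) = 1216. ✓
s = 10: P(10, 17) = 1105 and P(10, 18) = 1242; 1216 is not s-gonal.
s = 11: P(11, 16) = 1096 and P(11, 17) = 1241; 1216 is not s-gonal.
s = 12: P(12, 16) = 1216. ✓
Hits: s ∈ {9, 12} → 2.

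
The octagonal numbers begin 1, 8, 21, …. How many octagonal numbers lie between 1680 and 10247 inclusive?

The n-th octagonal number is n(3n−2).
Smallest index with value ≥ 1680: n = 24 (giving 1680).
Largest index with value ≤ 10247: n = 58 (giving 9976).
Indices 24 through 58: 35 terms.

35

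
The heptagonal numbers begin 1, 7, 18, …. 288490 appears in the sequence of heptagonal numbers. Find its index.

Set n(5n−3)/2 = 288490, giving 5n² − 3n − 576980 = 0.
The discriminant is 9 + 40·288490 = 11539609, and √11539609 = 3397.
So n = (3 + 3397) / 10 = 3400/10 = 340.

340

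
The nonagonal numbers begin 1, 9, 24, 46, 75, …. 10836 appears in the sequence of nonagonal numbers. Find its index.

Set n(7n−5)/2 = 10836, giving 7n² − 5n − 21672 = 0.
The discriminant is 25 + 56·10836 = 606841, and √606841 = 779.
So n = (5 + 779) / 14 = 784/14 = 56.
Check: 56·(7·56 − 5)/2 = 10836. ✓

56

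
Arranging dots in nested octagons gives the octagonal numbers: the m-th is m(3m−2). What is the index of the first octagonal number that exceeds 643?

Solve n(3n−2) > 643 for integer n.
The largest n with value ≤ 643 is 14 (since 560 ≤ 643 < 645), so the first above is n = 15, value 645.

15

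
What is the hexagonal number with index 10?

The 10th hexagonal number is n(2n−1) with n = 10.
10·(2·10 − 1) = 10·19 = 190.

190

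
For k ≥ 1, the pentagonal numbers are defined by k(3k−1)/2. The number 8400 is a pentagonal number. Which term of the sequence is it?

Set n(3n−1)/2 = 8400, giving 3n² − n − 16800 = 0.
The discriminant is 1 + 24·8400 = 201601, and √201601 = 449.
So n = (1 + 449) / 6 = 450/6 = 75.

75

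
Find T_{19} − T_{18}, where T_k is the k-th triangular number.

Consecutive triangular numbers differ by n: T_{19} − T_{18} = 19.

19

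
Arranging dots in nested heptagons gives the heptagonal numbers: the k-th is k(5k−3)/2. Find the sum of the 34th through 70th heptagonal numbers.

257779

Σ i(5i−3)/2 = (5Σi² − 3Σi) / 2 over i = 34..70.
Σi = 2485 − 561 = 1924 and Σi² = 116795 − 12529 = 104266.
(5·104266 − 3·1924) / 2 = 515558/2 = 257779.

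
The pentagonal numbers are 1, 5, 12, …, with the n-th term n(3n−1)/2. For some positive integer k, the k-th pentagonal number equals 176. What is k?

Set n(3n−1)/2 = 176, giving 3n² − n − 352 = 0.
So n = (1 + 65) / 6 = 66/6 = 11.

11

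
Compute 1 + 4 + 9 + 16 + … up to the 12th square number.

Σ_{i=1}^{12} i² = 12·13·25/6 = 650.

650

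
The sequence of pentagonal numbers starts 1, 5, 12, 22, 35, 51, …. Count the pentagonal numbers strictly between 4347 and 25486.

76

The n-th pentagonal number is n(3n−1)/2.
Smallest index with value > 4347: n = 55 (giving 4510).
Largest index with value < 25486: n = 130 (giving 25285).
Indices 55 through 130: 76 terms.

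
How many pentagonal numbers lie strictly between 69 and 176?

The n-th pentagonal number is n(3n−1)/2.
Smallest index with value > 69: n = 7 (giving 70).
Largest index with value < 176: n = 10 (giving 145).
Indices 7 through 10: 4 terms.

4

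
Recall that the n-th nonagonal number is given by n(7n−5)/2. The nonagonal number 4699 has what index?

37

Set n(7n−5)/2 = 4699, giving 7n² − 5n − 9398 = 0.
The discriminant is 25 + 56·4699 = 263169, and √263169 = 513.
So n = (5 + 513) / 14 = 518/14 = 37.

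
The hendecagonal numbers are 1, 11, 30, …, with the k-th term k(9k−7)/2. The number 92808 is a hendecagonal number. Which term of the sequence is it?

144

Set n(9n−7)/2 = 92808, giving 9n² − 7n − 185616 = 0.
The discriminant is 49 + 72·92808 = 6682225, and √6682225 = 2585.
So n = (7 + 2585) / 18 = 2592/18 = 144.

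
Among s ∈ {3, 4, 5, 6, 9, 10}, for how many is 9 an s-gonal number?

s = 3: P(3, 3) = 6 and P(3, 4) = 10; 9 is not s-gonal.
s = 4: P(4, 3) = 9. ✓
s = 5: P(5, 2) = 5 and P(5, 3) = 12; 9 is not s-gonal.
s = 6: P(6, 2) = 6 and P(6, 3) = 15; 9 is not s-gonal.
s = 9: P(9, 2) = 9. ✓
s = 10: P(10, 1) = 1 and P(10, 2) = 10; 9 is not s-gonal.
Hits: s ∈ {4, 9} → 2.

2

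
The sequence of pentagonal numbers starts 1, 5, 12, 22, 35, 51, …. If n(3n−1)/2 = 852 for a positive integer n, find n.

24

Set n(3n−1)/2 = 852, giving 3n² − n − 1704 = 0.
The discriminant is 1 + 24·852 = 20449, and √20449 = 143.
So n = (1 + 143) / 6 = 144/6 = 24.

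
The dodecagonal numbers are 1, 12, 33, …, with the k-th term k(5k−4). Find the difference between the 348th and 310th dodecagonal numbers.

348·(5·348 − 4) = 604128 and 310·(5·310 − 4) = 479260.
Difference: 604128 − 479260 = 124868.

124868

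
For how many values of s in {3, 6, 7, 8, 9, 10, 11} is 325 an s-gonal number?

s = 3: P(3, 25) = 325. ✓
s = 6: P(6, 13) = 325. ✓
s = 7: P(7, 11) = 286 and P(7, 12) = 342; 325 is not s-gonal.
s = 8: P(8, 10) = 280 and P(8, 11) = 341; 325 is not s-gonal.
s = 9: P(9, 10) = 325. ✓
s = 10: P(10, 9) = 297 and P(10, 10) = 370; 325 is not s-gonal.
s = 11: P(11, 8) = 260 and P(11, 9) = 333; 325 is not s-gonal.
Hits: s ∈ {3, 6, 9} → 3.

3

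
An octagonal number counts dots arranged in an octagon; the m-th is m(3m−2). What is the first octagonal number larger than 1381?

1408

Solve n(3n−2) > 1381 for integer n.
The largest n with value ≤ 1381 is 21 (since 1281 ≤ 1381 < 1408), so the first above is n = 22, value 1408.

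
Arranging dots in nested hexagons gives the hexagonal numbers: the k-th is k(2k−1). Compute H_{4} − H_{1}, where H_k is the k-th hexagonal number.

4·(2·4 − 1) = 28 and 1·(2·1 − 1) = 1.
Difference: 28 − 1 = 27.

27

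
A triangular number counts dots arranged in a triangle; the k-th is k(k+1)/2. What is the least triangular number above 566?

595

Solve n(n+1)/2 > 566 for integer n.
The largest n with value ≤ 566 is 33 (since 561 ≤ 566 < 595), so the first above is n = 34, value 595.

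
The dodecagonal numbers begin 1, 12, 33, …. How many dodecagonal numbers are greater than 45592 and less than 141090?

The n-th dodecagonal number is n(5n−4).
Smallest index with value > 45592: n = 96 (giving 45696).
Largest index with value < 141090: n = 168 (giving 140448).
Indices 96 through 168: 73 terms.

73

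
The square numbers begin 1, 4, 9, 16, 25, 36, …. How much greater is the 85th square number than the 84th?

n² − (n−1)² = 2n − 1, so 85² − 84² = 2·85 − 1 = 169.

169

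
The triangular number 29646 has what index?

243

Set n(n+1)/2 = 29646, giving n² + n − 59292 = 0.
So n = (-1 + 487) / 2 = 486/2 = 243.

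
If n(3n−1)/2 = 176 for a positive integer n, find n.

11

Set n(3n−1)/2 = 176, giving 3n² − n − 352 = 0.
The discriminant is 1 + 24·176 = 4225, and √4225 = 65.
So n = (1 + 65) / 6 = 66/6 = 11.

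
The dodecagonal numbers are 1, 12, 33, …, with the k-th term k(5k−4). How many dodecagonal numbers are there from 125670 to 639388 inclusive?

200

The n-th dodecagonal number is n(5n−4).
Smallest index with value ≥ 125670: n = 159 (giving 125769).
Largest index with value ≤ 639388: n = 358 (giving 639388).
Indices 159 through 358: 200 terms.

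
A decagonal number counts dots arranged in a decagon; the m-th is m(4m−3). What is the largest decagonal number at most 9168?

9072

Solve n(4n−3) ≤ 9168 for integer n.
n = 48 gives 9072 ≤ 9168, while n = 49 gives 9457 > 9168; so the answer is 9072.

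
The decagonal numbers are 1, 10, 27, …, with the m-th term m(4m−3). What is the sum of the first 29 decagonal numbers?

32915

Σ i(4i−3) = 4Σi² − 3Σi over i = 1..29.
Σi = 435 and Σi² = 8555.
4·8555 − 3·435 = 32915.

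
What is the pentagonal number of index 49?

The 49th pentagonal number is n(3n−1)/2 with n = 49.
49·(3·49 − 1)/2 = 49·146/2 = 49·73 = 3577.

3577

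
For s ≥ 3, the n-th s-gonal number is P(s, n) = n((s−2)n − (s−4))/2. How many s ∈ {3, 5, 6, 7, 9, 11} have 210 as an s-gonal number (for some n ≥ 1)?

2

s = 3: P(3, 20) = 210. ✓
s = 5: P(5, 12) = 210. ✓
s = 6: P(6, 10) = 190 and P(6, 11) = 231; 210 is not s-gonal.
s = 7: P(7, 9) = 189 and P(7, 10) = 235; 210 is not s-gonal.
s = 9: P(9, 8) = 204 and P(9, 9) = 261; 210 is not s-gonal.
s = 11: P(11, 7) = 196 and P(11, 8) = 260; 210 is not s-gonal.
Hits: s ∈ {3, 5} → 2.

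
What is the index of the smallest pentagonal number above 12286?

91

Solve n(3n−1)/2 > 12286 for integer n.
The largest n with value ≤ 12286 is 90 (since 12105 ≤ 12286 < 12376), so the first above is n = 91, value 12376.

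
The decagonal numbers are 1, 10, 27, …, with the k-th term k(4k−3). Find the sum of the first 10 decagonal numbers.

1375

Σ i(4i−3) = 4Σi² − 3Σi over i = 1..10.
Σi = 55 and Σi² = 385.
4·385 − 3·55 = 1375.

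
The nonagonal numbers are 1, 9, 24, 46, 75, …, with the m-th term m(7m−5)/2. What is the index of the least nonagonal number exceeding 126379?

191

Solve n(7n−5)/2 > 126379 for integer n.
The largest n with value ≤ 126379 is 190 (since 125875 ≤ 126379 < 127206), so the first above is n = 191, value 127206.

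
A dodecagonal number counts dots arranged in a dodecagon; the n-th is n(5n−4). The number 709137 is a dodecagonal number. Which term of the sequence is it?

377

Set n(5n−4) = 709137, giving 5n² − 4n − 709137 = 0.
So n = (4 + 3766) / 10 = 3770/10 = 377.
Check: 377·(5·377 − 4) = 709137. ✓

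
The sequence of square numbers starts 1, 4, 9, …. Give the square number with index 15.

225

15² = 225.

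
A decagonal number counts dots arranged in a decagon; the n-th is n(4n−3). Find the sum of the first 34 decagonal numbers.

Σ i(4i−3) = 4Σi² − 3Σi over i = 1..34.
Σi = 595 and Σi² = 13685.
4·13685 − 3·595 = 52955.

52955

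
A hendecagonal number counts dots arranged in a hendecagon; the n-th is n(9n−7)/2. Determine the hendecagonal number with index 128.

73280

128·(9·128 − 7)/2 = 128·1145/2 = 73280.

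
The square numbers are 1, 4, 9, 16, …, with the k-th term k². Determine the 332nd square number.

The 332nd square number is n² with n = 332.
332² = 110224.

110224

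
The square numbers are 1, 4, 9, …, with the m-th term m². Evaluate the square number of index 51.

51² = 2601.

2601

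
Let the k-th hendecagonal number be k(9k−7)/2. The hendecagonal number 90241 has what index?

Set n(9n−7)/2 = 90241, giving 9n² − 7n − 180482 = 0.
The discriminant is 49 + 72·90241 = 6497401, and √6497401 = 2549.
So n = (7 + 2549) / 18 = 2556/18 = 142.
Check: 142·(9·142 − 7)/2 = 90241. ✓

142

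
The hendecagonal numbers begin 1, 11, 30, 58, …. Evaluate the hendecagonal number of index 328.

The 328th hendecagonal number is n(9n−7)/2 with n = 328.
328·(9·328 − 7)/2 = 328·2945/2 = 482980.

482980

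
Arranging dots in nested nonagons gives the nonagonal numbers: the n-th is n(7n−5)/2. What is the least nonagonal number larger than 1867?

1956

Solve n(7n−5)/2 > 1867 for integer n.
The largest n with value ≤ 1867 is 23 (since 1794 ≤ 1867 < 1956), so the first above is n = 24, value 1956.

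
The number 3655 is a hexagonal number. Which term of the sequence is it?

Set n(2n−1) = 3655, giving 2n² − n − 3655 = 0.
The discriminant is 1 + 8·3655 = 29241, and √29241 = 171.
So n = (1 + 171) / 4 = 172/4 = 43.

43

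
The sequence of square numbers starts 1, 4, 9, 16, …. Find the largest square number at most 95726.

Solve n² ≤ 95726 for integer n.
n = 309 gives 95481 ≤ 95726, while n = 310 gives 96100 > 95726; so the answer is 95481.

95481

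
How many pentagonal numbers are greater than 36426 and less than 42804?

The n-th pentagonal number is n(3n−1)/2.
Smallest index with value > 36426: n = 157 (giving 36895).
Largest index with value < 42804: n = 169 (giving 42757).
Indices 157 through 169: 13 terms.

13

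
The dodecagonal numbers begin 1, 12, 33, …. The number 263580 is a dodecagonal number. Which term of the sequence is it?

230

Set n(5n−4) = 263580, giving 5n² − 4n − 263580 = 0.
The discriminant is 16 + 20·263580 = 5271616, and √5271616 = 2296.
So n = (4 + 2296) / 10 = 2300/10 = 230.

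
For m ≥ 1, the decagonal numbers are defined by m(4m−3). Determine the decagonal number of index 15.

The 15th decagonal number is n(4n−3) with n = 15.
15·(4·15 − 3) = 15·57 = 855.

855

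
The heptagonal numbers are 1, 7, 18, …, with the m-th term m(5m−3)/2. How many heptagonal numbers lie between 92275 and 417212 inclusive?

The n-th heptagonal number is n(5n−3)/2.
Smallest index with value ≥ 92275: n = 193 (giving 92833).
Largest index with value ≤ 417212: n = 408 (giving 415548).
Indices 193 through 408: 216 terms.

216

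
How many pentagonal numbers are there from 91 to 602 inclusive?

The n-th pentagonal number is n(3n−1)/2.
Smallest index with value ≥ 91: n = 8 (giving 92).
Largest index with value ≤ 602: n = 20 (giving 590).
Indices 8 through 20: 13 terms.

13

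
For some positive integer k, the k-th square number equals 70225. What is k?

We need n² = 70225, so n = √70225 = 265.

265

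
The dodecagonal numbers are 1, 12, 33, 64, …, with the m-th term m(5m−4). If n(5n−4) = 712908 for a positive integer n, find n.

Set n(5n−4) = 712908, giving 5n² − 4n − 712908 = 0.
The discriminant is 16 + 20·712908 = 14258176, and √14258176 = 3776.
So n = (4 + 3776) / 10 = 3780/10 = 378.

378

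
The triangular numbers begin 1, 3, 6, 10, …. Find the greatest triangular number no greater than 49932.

49770

Solve n(n+1)/2 ≤ 49932 for integer n.
n = 315 gives 49770 ≤ 49932, while n = 316 gives 50086 > 49932; so the answer is 49770.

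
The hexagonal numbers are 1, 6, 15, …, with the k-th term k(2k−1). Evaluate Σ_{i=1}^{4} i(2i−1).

50

Σ i(2i−1) = 2Σi² − Σi over i = 1..4.
Σi = 10 and Σi² = 30.
2·30 − 1·10 = 50.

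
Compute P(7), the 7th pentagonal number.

7·(3·7 − 1)/2 = 7·20/2 = 7·10 = 70.

70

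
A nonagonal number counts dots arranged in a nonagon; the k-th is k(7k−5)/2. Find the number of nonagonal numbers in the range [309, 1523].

12

The n-th nonagonal number is n(7n−5)/2.
Smallest index with value ≥ 309: n = 10 (giving 325).
Largest index with value ≤ 1523: n = 21 (giving 1491).
Indices 10 through 21: 12 terms.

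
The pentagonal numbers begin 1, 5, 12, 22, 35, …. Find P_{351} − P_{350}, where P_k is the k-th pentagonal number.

Consecutive pentagonal numbers differ by 3n − 2: here 3·351 − 2 = 1051.

1051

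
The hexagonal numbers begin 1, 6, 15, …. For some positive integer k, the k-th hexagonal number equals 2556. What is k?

36

Set n(2n−1) = 2556, giving 2n² − n − 2556 = 0.
The discriminant is 1 + 8·2556 = 20449, and √20449 = 143.
So n = (1 + 143) / 4 = 144/4 = 36.
Check: 36·(2·36 − 1) = 2556. ✓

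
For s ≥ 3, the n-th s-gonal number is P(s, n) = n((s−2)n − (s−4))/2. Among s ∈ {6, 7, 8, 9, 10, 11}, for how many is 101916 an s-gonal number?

1

s = 6: P(6, 225) = 101025 and P(6, 226) = 101926; 101916 is not s-gonal.
s = 7: P(7, 202) = 101707 and P(7, 203) = 102718; 101916 is not s-gonal.
s = 8: P(8, 184) = 101200 and P(8, 185) = 102305; 101916 is not s-gonal.
s = 9: P(9, 171) = 101916. ✓
s = 10: P(10, 159) = 100647 and P(10, 160) = 101920; 101916 is not s-gonal.
s = 11: P(11, 150) = 100725 and P(11, 151) = 102076; 101916 is not s-gonal.
Hits: s ∈ {9} → 1.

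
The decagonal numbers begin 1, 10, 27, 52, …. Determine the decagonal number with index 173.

119197

The 173rd decagonal number is n(4n−3) with n = 173.
173·(4·173 − 3) = 173·689 = 119197.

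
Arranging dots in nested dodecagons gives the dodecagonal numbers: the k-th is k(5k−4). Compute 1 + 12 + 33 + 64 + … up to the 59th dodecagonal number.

343970

Σ i(5i−4) = 5Σi² − 4Σi over i = 1..59.
Σi = 1770 and Σi² = 70210.
5·70210 − 4·1770 = 343970.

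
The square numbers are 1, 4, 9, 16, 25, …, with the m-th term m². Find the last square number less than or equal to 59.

49

Solve n² ≤ 59 for integer n.
n = 7 gives 49 ≤ 59, while n = 8 gives 64 > 59; so the answer is 49.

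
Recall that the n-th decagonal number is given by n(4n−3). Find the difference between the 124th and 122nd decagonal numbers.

1962

124·(4·124 − 3) = 61132 and 122·(4·122 − 3) = 59170.
Difference: 61132 − 59170 = 1962.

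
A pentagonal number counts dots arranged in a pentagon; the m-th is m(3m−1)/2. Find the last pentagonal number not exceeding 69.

51

Solve n(3n−1)/2 ≤ 69 for integer n.
n = 6 gives 51 ≤ 69, while n = 7 gives 70 > 69; so the answer is 51.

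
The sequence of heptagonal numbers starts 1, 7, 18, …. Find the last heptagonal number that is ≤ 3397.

Solve n(5n−3)/2 ≤ 3397 for integer n.
n = 37 gives 3367 ≤ 3397, while n = 38 gives 3553 > 3397; so the answer is 3367.

3367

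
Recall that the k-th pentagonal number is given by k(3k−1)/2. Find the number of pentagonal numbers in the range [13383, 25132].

The n-th pentagonal number is n(3n−1)/2.
Smallest index with value ≥ 13383: n = 95 (giving 13490).
Largest index with value ≤ 25132: n = 129 (giving 24897).
Indices 95 through 129: 35 terms.

35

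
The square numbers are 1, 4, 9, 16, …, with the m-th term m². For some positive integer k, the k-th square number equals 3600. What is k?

We need n² = 3600, so n = √3600 = 60.

60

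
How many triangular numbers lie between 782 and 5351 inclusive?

63

The n-th triangular number is n(n+1)/2.
Smallest index with value ≥ 782: n = 40 (giving 820).
Largest index with value ≤ 5351: n = 102 (giving 5253).
Indices 40 through 102: 63 terms.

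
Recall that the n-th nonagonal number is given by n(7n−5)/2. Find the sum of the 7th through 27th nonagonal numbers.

Σ i(7i−5)/2 = (7Σi² − 5Σi) / 2 over i = 7..27.
Σi = 378 − 21 = 357 and Σi² = 6930 − 91 = 6839.
(7·6839 − 5·357) / 2 = 46088/2 = 23044.

23044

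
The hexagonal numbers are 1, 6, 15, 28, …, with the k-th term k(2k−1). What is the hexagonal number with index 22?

The 22nd hexagonal number is n(2n−1) with n = 22.
22·(2·22 − 1) = 22·43 = 946.

946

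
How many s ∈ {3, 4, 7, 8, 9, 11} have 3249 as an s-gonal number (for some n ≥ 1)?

1

s = 3: P(3, 80) = 3240 and P(3, 81) = 3321; 3249 is not s-gonal.
s = 4: P(4, 57) = 3249. ✓
s = 7: P(7, 36) = 3186 and P(7, 37) = 3367; 3249 is not s-gonal.
s = 8: P(8, 33) = 3201 and P(8, 34) = 3400; 3249 is not s-gonal.
s = 9: P(9, 30) = 3075 and P(9, 31) = 3286; 3249 is not s-gonal.
s = 11: P(11, 27) = 3186 and P(11, 28) = 3430; 3249 is not s-gonal.
Hits: s ∈ {4} → 1.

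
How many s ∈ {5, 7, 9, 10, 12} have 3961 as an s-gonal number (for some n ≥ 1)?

s = 5: P(5, 51) = 3876 and P(5, 52) = 4030; 3961 is not s-gonal.
s = 7: P(7, 40) = 3940 and P(7, 41) = 4141; 3961 is not s-gonal.
s = 9: P(9, 34) = 3961. ✓
s = 10: P(10, 31) = 3751 and P(10, 32) = 4000; 3961 is not s-gonal.
s = 12: P(12, 28) = 3808 and P(12, 29) = 4089; 3961 is not s-gonal.
Hits: s ∈ {9} → 1.

1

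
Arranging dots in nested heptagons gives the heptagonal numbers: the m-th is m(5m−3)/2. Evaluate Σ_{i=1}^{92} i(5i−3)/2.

Σ i(5i−3)/2 = (5Σi² − 3Σi) / 2 over i = 1..92.
Σi = 4278 and Σi² = 263810.
(5·263810 − 3·4278) / 2 = 1306216/2 = 653108.

653108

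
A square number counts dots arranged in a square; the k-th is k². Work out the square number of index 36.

The 36th square number is n² with n = 36.
36² = 1296.

1296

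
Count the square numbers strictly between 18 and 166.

The n-th square number is n².
Smallest index with value > 18: n = 5 (giving 25).
Largest index with value < 166: n = 12 (giving 144).
Indices 5 through 12: 8 terms.

8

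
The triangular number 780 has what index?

Set n(n+1)/2 = 780, giving n² + n − 1560 = 0.
The discriminant is 1 + 8·780 = 6241, and √6241 = 79.
So n = (-1 + 79) / 2 = 78/2 = 39.
Check: 39·40/2 = 780. ✓

39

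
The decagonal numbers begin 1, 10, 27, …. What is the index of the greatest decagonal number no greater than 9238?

48

Solve n(4n−3) ≤ 9238 for integer n.
n = 48 gives 9072 ≤ 9238, while n = 49 gives 9457 > 9238; so the answer is index 48.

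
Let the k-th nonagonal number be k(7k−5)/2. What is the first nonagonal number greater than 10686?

10836

Solve n(7n−5)/2 > 10686 for integer n.
The largest n with value ≤ 10686 is 55 (since 10450 ≤ 10686 < 10836), so the first above is n = 56, value 10836.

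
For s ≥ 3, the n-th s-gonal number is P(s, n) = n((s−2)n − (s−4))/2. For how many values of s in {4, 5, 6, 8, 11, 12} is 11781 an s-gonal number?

2

s = 4: P(4, 108) = 11664 and P(4, 109) = 11881; 11781 is not s-gonal.
s = 5: P(5, 88) = 11572 and P(5, 89) = 11837; 11781 is not s-gonal.
s = 6: P(6, 77) = 11781. ✓
s = 8: P(8, 63) = 11781. ✓
s = 11: P(11, 51) = 11526 and P(11, 52) = 11986; 11781 is not s-gonal.
s = 12: P(12, 48) = 11328 and P(12, 49) = 11809; 11781 is not s-gonal.
Hits: s ∈ {6, 8} → 2.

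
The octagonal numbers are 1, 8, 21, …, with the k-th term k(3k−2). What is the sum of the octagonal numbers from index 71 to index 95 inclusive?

Σ i(3i−2) = 3Σi² − 2Σi over i = 71..95.
Σi = 4560 − 2485 = 2075 and Σi² = 290320 − 116795 = 173525.
3·173525 − 2·2075 = 516425.

516425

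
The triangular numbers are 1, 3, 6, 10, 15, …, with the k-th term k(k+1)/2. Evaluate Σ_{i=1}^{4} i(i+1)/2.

20

Σ i(i+1)/2 = (Σi² + Σi) / 2 over i = 1..4.
Σi = 10 and Σi² = 30.
(1·30 + 1·10) / 2 = 40/2 = 20.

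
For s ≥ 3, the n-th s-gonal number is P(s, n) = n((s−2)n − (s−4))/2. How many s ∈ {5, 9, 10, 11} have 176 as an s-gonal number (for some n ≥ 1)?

1

s = 5: P(5, 11) = 176. ✓
s = 9: P(9, 7) = 154 and P(9, 8) = 204; 176 is not s-gonal.
s = 10: P(10, 7) = 175 and P(10, 8) = 232; 176 is not s-gonal.
s = 11: P(11, 6) = 141 and P(11, 7) = 196; 176 is not s-gonal.
Hits: s ∈ {5} → 1.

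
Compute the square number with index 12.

144

The 12th square number is n² with n = 12.
12² = 144.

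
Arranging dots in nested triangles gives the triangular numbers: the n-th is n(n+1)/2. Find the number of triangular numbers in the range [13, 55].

The n-th triangular number is n(n+1)/2.
Smallest index with value ≥ 13: n = 5 (giving 15).
Largest index with value ≤ 55: n = 10 (giving 55).
Indices 5 through 10: 6 terms.

6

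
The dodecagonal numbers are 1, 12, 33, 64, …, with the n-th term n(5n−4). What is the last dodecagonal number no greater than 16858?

16588

Solve n(5n−4) ≤ 16858 for integer n.
n = 58 gives 16588 ≤ 16858, while n = 59 gives 17169 > 16858; so the answer is 16588.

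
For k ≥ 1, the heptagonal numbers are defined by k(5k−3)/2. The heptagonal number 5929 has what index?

Set n(5n−3)/2 = 5929, giving 5n² − 3n − 11858 = 0.
So n = (3 + 487) / 10 = 490/10 = 49.

49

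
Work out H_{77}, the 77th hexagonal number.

The 77th hexagonal number is n(2n−1) with n = 77.
77·(2·77 − 1) = 77·153 = 11781.

11781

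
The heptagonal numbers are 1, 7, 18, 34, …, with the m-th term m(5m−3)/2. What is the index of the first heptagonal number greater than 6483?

52

Solve n(5n−3)/2 > 6483 for integer n.
The largest n with value ≤ 6483 is 51 (since 6426 ≤ 6483 < 6682), so the first above is n = 52, value 6682.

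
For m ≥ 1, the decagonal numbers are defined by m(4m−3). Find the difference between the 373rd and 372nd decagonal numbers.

2977

Consecutive decagonal numbers differ by 8n − 7: here 8·373 − 7 = 2977.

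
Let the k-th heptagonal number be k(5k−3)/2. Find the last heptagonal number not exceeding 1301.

1288

Solve n(5n−3)/2 ≤ 1301 for integer n.
n = 23 gives 1288 ≤ 1301, while n = 24 gives 1404 > 1301; so the answer is 1288.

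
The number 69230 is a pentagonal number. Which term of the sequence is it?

Set n(3n−1)/2 = 69230, giving 3n² − n − 138460 = 0.
The discriminant is 1 + 24·69230 = 1661521, and √1661521 = 1289.
So n = (1 + 1289) / 6 = 1290/6 = 215.
Check: 215·(3·215 − 1)/2 = 69230. ✓

215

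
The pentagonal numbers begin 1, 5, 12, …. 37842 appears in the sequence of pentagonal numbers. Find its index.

159

Set n(3n−1)/2 = 37842, giving 3n² − n − 75684 = 0.
The discriminant is 1 + 24·37842 = 908209, and √908209 = 953.
So n = (1 + 953) / 6 = 954/6 = 159.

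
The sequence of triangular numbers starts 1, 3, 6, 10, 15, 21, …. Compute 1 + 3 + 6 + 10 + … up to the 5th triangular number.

Σ i(i+1)/2 = (Σi² + Σi) / 2 over i = 1..5.
Σi = 15 and Σi² = 55.
(1·55 + 1·15) / 2 = 70/2 = 35.

35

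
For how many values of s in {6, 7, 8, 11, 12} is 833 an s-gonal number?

s = 6: P(6, 20) = 780 and P(6, 21) = 861; 833 is not s-gonal.
s = 7: P(7, 18) = 783 and P(7, 19) = 874; 833 is not s-gonal.
s = 8: P(8, 17) = 833. ✓
s = 11: P(11, 14) = 833. ✓
s = 12: P(12, 13) = 793 and P(12, 14) = 924; 833 is not s-gonal.
Hits: s ∈ {8, 11} → 2.

2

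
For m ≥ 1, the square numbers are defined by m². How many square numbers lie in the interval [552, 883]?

6

The n-th square number is n².
Smallest index with value ≥ 552: n = 24 (giving 576).
Largest index with value ≤ 883: n = 29 (giving 841).
Indices 24 through 29: 6 terms.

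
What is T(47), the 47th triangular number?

1128

The 47th triangular number is n(n+1)/2 with n = 47.
47·48/2 = 2256/2 = 1128.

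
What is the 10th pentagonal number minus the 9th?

28

Consecutive pentagonal numbers differ by 3n − 2: here 3·10 − 2 = 28.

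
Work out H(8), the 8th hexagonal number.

120

8·(2·8 − 1) = 8·15 = 120.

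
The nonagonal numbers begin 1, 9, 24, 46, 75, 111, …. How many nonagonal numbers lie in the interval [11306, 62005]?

The n-th nonagonal number is n(7n−5)/2.
Smallest index with value ≥ 11306: n = 58 (giving 11629).
Largest index with value ≤ 62005: n = 133 (giving 61579).
Indices 58 through 133: 76 terms.

76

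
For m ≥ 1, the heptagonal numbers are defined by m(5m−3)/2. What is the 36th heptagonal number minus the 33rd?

36·(5·36 − 3)/2 = 3186 and 33·(5·33 − 3)/2 = 2673.
Difference: 3186 − 2673 = 513.

513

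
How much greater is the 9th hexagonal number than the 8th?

Consecutive hexagonal numbers differ by 4n − 3: here 4·9 − 3 = 33.

33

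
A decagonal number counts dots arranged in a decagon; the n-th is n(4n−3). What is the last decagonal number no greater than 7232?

Solve n(4n−3) ≤ 7232 for integer n.
n = 42 gives 6930 ≤ 7232, while n = 43 gives 7267 > 7232; so the answer is 6930.

6930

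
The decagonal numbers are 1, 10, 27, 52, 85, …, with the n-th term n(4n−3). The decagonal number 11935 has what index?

Set n(4n−3) = 11935, giving 4n² − 3n − 11935 = 0.
The discriminant is 9 + 16·11935 = 190969, and √190969 = 437.
So n = (3 + 437) / 8 = 440/8 = 55.
Check: 55·(4·55 − 3) = 11935. ✓

55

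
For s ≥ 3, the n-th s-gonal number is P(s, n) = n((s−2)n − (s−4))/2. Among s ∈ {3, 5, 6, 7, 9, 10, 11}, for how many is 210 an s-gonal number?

s = 3: P(3, 20) = 210. ✓
s = 5: P(5, 12) = 210. ✓
s = 6: P(6, 10) = 190 and P(6, 11) = 231; 210 is not s-gonal.
s = 7: P(7, 9) = 189 and P(7, 10) = 235; 210 is not s-gonal.
s = 9: P(9, 8) = 204 and P(9, 9) = 261; 210 is not s-gonal.
s = 10: P(10, 7) = 175 and P(10, 8) = 232; 210 is not s-gonal.
s = 11: P(11, 7) = 196 and P(11, 8) = 260; 210 is not s-gonal.
Hits: s ∈ {3, 5} → 2.

2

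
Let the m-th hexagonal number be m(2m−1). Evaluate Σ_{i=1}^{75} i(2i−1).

284050

Σ i(2i−1) = 2Σi² − Σi over i = 1..75.
Σi = 2850 and Σi² = 143450.
2·143450 − 1·2850 = 284050.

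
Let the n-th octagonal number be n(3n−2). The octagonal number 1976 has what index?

Set n(3n−2) = 1976, giving 3n² − 2n − 1976 = 0.
So n = (2 + 154) / 6 = 156/6 = 26.

26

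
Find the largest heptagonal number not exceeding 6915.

6682

Solve n(5n−3)/2 ≤ 6915 for integer n.
n = 52 gives 6682 ≤ 6915, while n = 53 gives 6943 > 6915; so the answer is 6682.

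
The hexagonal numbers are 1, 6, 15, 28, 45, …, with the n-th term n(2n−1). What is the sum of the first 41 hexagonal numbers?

Σ i(2i−1) = 2Σi² − Σi over i = 1..41.
Σi = 861 and Σi² = 23821.
2·23821 − 1·861 = 46781.

46781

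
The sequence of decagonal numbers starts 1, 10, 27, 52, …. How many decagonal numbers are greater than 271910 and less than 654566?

The n-th decagonal number is n(4n−3).
Smallest index with value > 271910: n = 262 (giving 273790).
Largest index with value < 654566: n = 404 (giving 651652).
Indices 262 through 404: 143 terms.

143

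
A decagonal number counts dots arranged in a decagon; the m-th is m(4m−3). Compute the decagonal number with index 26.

26·(4·26 − 3) = 26·101 = 2626.

2626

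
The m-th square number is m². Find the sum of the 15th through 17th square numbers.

Σ_{i=15}^{17} i² = 1785 − 1015 = 770.

770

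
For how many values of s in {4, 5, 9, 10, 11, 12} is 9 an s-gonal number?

s = 4: P(4, 3) = 9. ✓
s = 5: P(5, 2) = 5 and P(5, 3) = 12; 9 is not s-gonal.
s = 9: P(9, 2) = 9. ✓
s = 10: P(10, 1) = 1 and P(10, 2) = 10; 9 is not s-gonal.
s = 11: P(11, 1) = 1 and P(11, 2) = 11; 9 is not s-gonal.
s = 12: P(12, 1) = 1 and P(12, 2) = 12; 9 is not s-gonal.
Hits: s ∈ {4, 9} → 2.

2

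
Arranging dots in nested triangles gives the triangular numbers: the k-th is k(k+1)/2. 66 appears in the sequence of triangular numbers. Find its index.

Set n(n+1)/2 = 66, giving n² + n − 132 = 0.
So n = (-1 + 23) / 2 = 22/2 = 11.
Check: 11·12/2 = 66. ✓

11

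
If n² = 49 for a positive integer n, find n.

7

We need n² = 49, so n = √49 = 7.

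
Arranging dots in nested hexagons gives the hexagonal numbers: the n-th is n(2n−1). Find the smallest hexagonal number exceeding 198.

Solve n(2n−1) > 198 for integer n.
The largest n with value ≤ 198 is 10 (since 190 ≤ 198 < 231), so the first above is n = 11, value 231.

231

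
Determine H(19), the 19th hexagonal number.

The 19th hexagonal number is n(2n−1) with n = 19.
19·(2·19 − 1) = 19·37 = 703.

703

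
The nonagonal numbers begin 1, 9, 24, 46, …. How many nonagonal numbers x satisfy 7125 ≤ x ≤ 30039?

48

The n-th nonagonal number is n(7n−5)/2.
Smallest index with value ≥ 7125: n = 46 (giving 7291).
Largest index with value ≤ 30039: n = 93 (giving 30039).
Indices 46 through 93: 48 terms.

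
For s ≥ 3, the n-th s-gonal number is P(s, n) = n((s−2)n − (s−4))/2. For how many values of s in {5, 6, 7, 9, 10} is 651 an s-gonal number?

s = 5: P(5, 21) = 651. ✓
s = 6: P(6, 18) = 630 and P(6, 19) = 703; 651 is not s-gonal.
s = 7: P(7, 16) = 616 and P(7, 17) = 697; 651 is not s-gonal.
s = 9: P(9, 14) = 651. ✓
s = 10: P(10, 13) = 637 and P(10, 14) = 742; 651 is not s-gonal.
Hits: s ∈ {5, 9} → 2.

2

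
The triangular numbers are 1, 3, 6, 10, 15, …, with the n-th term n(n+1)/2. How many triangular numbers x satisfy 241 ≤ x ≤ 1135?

26

The n-th triangular number is n(n+1)/2.
Smallest index with value ≥ 241: n = 22 (giving 253).
Largest index with value ≤ 1135: n = 47 (giving 1128).
Indices 22 through 47: 26 terms.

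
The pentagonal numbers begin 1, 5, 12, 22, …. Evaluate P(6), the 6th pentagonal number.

51

The 6th pentagonal number is n(3n−1)/2 with n = 6.
6·(3·6 − 1)/2 = 6·17/2 = 51.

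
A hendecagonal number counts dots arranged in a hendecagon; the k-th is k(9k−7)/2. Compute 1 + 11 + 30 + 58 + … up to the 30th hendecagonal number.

Σ i(9i−7)/2 = (9Σi² − 7Σi) / 2 over i = 1..30.
Σi = 465 and Σi² = 9455.
(9·9455 − 7·465) / 2 = 81840/2 = 40920.

40920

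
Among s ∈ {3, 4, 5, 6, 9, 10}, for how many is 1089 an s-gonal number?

s = 3: P(3, 46) = 1081 and P(3, 47) = 1128; 1089 is not s-gonal.
s = 4: P(4, 33) = 1089. ✓
s = 5: P(5, 27) = 1080 and P(5, 28) = 1162; 1089 is not s-gonal.
s = 6: P(6, 23) = 1035 and P(6, 24) = 1128; 1089 is not s-gonal.
s = 9: P(9, 18) = 1089. ✓
s = 10: P(10, 16) = 976 and P(10, 17) = 1105; 1089 is not s-gonal.
Hits: s ∈ {4, 9} → 2.

2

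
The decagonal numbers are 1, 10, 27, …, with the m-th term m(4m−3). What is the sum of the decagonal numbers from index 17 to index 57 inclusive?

Σ i(4i−3) = 4Σi² − 3Σi over i = 17..57.
Σi = 1653 − 136 = 1517 and Σi² = 63365 − 1496 = 61869.
4·61869 − 3·1517 = 242925.

242925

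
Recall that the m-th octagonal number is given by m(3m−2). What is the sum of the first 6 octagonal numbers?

231

Σ i(3i−2) = 3Σi² − 2Σi over i = 1..6.
Σi = 21 and Σi² = 91.
3·91 − 2·21 = 231.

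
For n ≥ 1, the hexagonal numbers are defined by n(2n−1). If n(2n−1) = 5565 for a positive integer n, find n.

Set n(2n−1) = 5565, giving 2n² − n − 5565 = 0.
The discriminant is 1 + 8·5565 = 44521, and √44521 = 211.
So n = (1 + 211) / 4 = 212/4 = 53.

53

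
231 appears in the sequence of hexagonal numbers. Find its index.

Set n(2n−1) = 231, giving 2n² − n − 231 = 0.
The discriminant is 1 + 8·231 = 1849, and √1849 = 43.
So n = (1 + 43) / 4 = 44/4 = 11.

11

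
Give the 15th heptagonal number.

The 15th heptagonal number is n(5n−3)/2 with n = 15.
15·(5·15 − 3)/2 = 15·72/2 = 15·36 = 540.

540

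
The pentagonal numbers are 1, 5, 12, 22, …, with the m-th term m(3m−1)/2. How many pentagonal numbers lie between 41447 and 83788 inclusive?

The n-th pentagonal number is n(3n−1)/2.
Smallest index with value ≥ 41447: n = 167 (giving 41750).
Largest index with value ≤ 83788: n = 236 (giving 83426).
Indices 167 through 236: 70 terms.

70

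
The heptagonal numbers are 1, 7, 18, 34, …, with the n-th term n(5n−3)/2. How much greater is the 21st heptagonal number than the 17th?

374

21·(5·21 − 3)/2 = 1071 and 17·(5·17 − 3)/2 = 697.
Difference: 1071 − 697 = 374.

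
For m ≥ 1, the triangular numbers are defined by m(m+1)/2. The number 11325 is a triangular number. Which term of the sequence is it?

150

Set n(n+1)/2 = 11325, giving n² + n − 22650 = 0.
The discriminant is 1 + 8·11325 = 90601, and √90601 = 301.
So n = (-1 + 301) / 2 = 300/2 = 150.
Check: 150·151/2 = 11325. ✓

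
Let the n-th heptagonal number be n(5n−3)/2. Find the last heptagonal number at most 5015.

Solve n(5n−3)/2 ≤ 5015 for integer n.
n = 45 gives 4995 ≤ 5015, while n = 46 gives 5221 > 5015; so the answer is 4995.

4995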